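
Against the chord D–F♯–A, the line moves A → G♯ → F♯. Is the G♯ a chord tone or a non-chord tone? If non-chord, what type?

The harmony at that moment is D major triad (D, F♯, A); G♯ is not a chord tone.
It is approached by step down from A and left by step down to F♯.
Step in, step out in the same direction — a passing tone.

Non-chord tone — a passing tone.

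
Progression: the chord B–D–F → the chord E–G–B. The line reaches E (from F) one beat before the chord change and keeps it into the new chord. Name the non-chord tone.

The harmony at that moment is B diminished triad (B, D, F); E is not a chord tone.
It is approached by step down from F and then sustained as the same pitch into the next harmony.
Arriving early and becoming a chord tone when the harmony changes — an anticipation.

E is an anticipation.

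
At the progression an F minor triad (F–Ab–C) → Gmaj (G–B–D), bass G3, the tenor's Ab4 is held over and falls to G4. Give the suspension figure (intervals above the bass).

9–8 suspension.

At the second chord the bass is G3. The suspended Ab4 lies a ninth above the bass; after resolving down by step to G4, the interval above the bass becomes an octave.
Suspension figures are named by those two intervals: 9–8.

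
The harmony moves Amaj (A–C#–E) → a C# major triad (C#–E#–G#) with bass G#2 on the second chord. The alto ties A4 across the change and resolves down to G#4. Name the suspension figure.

At the second chord the bass is G#2. The suspended A4 lies a ninth above the bass; after resolving down by step to G#4, the interval above the bass becomes an octave.
Suspension figures are named by those two intervals: 9–8.

9–8 suspension.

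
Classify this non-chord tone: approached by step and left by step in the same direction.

Approach: by step. Departure: by step, continuing in the same direction.
Stepwise on both sides with no change of direction means the note fills in the space between two different chord tones — a passing tone. (Had it turned back to its starting note it would be a neighbor tone instead.)

Passing tone.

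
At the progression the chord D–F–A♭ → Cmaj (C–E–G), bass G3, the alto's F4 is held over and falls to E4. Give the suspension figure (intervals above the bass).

7–6 suspension.

At the second chord the bass is G3. The suspended F4 lies a seventh above the bass; after resolving down by step to E4, the interval above the bass becomes a sixth.
Suspension figures are named by those two intervals: 7–6.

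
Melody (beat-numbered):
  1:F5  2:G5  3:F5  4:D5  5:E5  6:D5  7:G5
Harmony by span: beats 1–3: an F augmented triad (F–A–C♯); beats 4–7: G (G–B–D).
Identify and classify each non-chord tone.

G5 (beat 2) — neighbor tone; E5 (beat 5) — neighbor tone.

The harmony at that moment is F augmented triad (F, A, C♯); G5 is not a chord tone.
It is approached by step up from F5 and left by step down to F5.
Step away and step back to the same note — a neighbor tone (upper neighbor).
The harmony at that moment is G major triad (G, B, D); E5 is not a chord tone.
It is approached by step up from D5 and left by step down to D5.
Step away and step back to the same note — a neighbor tone (upper neighbor).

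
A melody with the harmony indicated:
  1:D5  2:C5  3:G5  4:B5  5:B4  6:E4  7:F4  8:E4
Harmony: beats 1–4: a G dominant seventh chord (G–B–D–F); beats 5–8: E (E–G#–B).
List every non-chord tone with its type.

The harmony at that moment is G dominant seventh chord (G, B, D, F); C5 is not a chord tone.
It is approached by step down from D5 and left by leap up to G5.
Step in, leap out — an escape tone.
The harmony at that moment is E major triad (E, G#, B); F4 is not a chord tone.
It is approached by step up from E4 and left by step down to E4.
Step away and step back to the same note — a neighbor tone (upper neighbor).

C5 (beat 2) — escape tone; F4 (beat 7) — neighbor tone.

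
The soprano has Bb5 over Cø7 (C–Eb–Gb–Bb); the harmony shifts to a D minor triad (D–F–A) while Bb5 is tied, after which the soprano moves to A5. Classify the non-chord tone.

Bb5 is a suspension.

The harmony at that moment is D minor triad (D, F, A); Bb5 is not a chord tone.
It is held over (the same pitch as the preceding Bb5) and left by step down to A5.
Held over from the previous chord and resolving down by step — a suspension.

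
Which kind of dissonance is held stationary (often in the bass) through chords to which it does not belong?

Approach: none. Departure: none — a single pitch is sustained while the chords change around it, passing through harmonies that do not contain it.
No melodic motion at all; the dissonance is created entirely by the moving harmonies against the stationary note — a pedal tone (pedal point).

Pedal tone.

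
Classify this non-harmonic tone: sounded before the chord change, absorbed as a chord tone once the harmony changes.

Approach: ahead of the chord change (typically by step), so it is dissonant against the current harmony. Departure: none — the same pitch is restated or held and is a chord tone of the new harmony.
Dissonant first, consonant once the harmony catches up: the note simply arrives early — an anticipation. (The reverse timing, consonant first and dissonant after the change, would be a suspension or retardation.)

Anticipation.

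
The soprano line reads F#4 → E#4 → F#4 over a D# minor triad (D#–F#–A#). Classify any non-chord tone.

The harmony at that moment is D# minor triad (D#, F#, A#); E#4 is not a chord tone.
It is approached by step down from F#4 and left by step up to F#4.
Step away and step back to the same note — a neighbor tone (lower neighbor).

E#4 is a neighbor tone.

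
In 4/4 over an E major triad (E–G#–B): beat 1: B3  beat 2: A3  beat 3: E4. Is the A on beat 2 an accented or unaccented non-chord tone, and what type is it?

The harmony at that moment is E major triad (E, G#, B); A3 is not a chord tone.
It is approached by step down from B3 and left by leap up to E4.
Step in, leap out — an escape tone.
It falls on a weak beat, so it is unaccented.

Unaccented escape tone.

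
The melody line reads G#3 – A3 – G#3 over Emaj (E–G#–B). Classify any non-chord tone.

The harmony at that moment is E major triad (E, G#, B); A3 is not a chord tone.
It is approached by step up from G#3 and left by step down to G#3.
Step away and step back to the same note — a neighbor tone (upper neighbor).

A3 is a neighbor tone.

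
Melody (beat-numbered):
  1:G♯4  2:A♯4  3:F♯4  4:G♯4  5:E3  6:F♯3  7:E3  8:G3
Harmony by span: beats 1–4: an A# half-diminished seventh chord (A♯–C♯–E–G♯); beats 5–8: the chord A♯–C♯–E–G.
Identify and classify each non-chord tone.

The harmony at that moment is A♯ half-diminished seventh chord (A♯, C♯, E, G♯); F♯4 is not a chord tone.
It is approached by leap down from A♯4 and left by step up to G♯4.
Leap in, step out — an appoggiatura.
The harmony at that moment is A♯ diminished seventh chord (A♯, C♯, E, G); F♯3 is not a chord tone.
It is approached by step up from E3 and left by step down to E3.
Step away and step back to the same note — a neighbor tone (upper neighbor).

F♯4 (beat 3) — appoggiatura; F♯3 (beat 6) — neighbor tone.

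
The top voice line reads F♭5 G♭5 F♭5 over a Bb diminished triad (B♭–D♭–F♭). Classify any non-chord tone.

G♭5 is a neighbor tone.

The harmony at that moment is B♭ diminished triad (B♭, D♭, F♭); G♭5 is not a chord tone.
It is approached by step up from F♭5 and left by step down to F♭5.
Step away and step back to the same note — a neighbor tone (upper neighbor).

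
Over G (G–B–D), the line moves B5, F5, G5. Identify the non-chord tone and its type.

F5 is an appoggiatura.

The harmony at that moment is G major triad (G, B, D); F5 is not a chord tone.
It is approached by leap down from B5 and left by step up to G5.
Leap in, step out — an appoggiatura.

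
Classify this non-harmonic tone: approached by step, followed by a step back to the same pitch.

Approach: by step. Departure: by step in the opposite direction, back to the starting pitch.
Stepwise on both sides but reversing to return to the same chord tone — a neighbor tone. (Had it continued onward in the same direction it would be a passing tone instead.)

Neighbor tone.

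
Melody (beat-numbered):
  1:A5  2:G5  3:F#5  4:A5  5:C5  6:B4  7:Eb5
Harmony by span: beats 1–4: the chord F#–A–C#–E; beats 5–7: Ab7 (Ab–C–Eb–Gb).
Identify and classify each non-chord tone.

The harmony at that moment is F# minor seventh chord (F#, A, C#, E); G5 is not a chord tone.
It is approached by step down from A5 and left by step down to F#5.
Step in, step out in the same direction — a passing tone.
The harmony at that moment is Ab dominant seventh chord (Ab, C, Eb, Gb); B4 is not a chord tone.
It is approached by step down from C5 and left by leap up to Eb5.
Step in, leap out — an escape tone.

G5 (beat 2) — passing tone; B4 (beat 6) — escape tone.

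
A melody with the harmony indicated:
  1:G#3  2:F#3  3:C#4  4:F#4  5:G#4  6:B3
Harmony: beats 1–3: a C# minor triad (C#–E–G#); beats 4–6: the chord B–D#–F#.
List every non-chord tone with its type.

The harmony at that moment is C# minor triad (C#, E, G#); F#3 is not a chord tone.
It is approached by step down from G#3 and left by leap up to C#4.
Step in, leap out — an escape tone.
The harmony at that moment is B major triad (B, D#, F#); G#4 is not a chord tone.
It is approached by step up from F#4 and left by leap down to B3.
Step in, leap out — an escape tone.

F#3 (beat 2) — escape tone; G#4 (beat 5) — escape tone.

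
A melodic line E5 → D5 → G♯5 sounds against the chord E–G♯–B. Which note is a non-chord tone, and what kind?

D5 is an escape tone.

The harmony at that moment is E major triad (E, G♯, B); D5 is not a chord tone.
It is approached by step down from E5 and left by leap up to G♯5.
Step in, leap out — an escape tone.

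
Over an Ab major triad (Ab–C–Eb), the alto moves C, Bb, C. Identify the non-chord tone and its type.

The harmony at that moment is Ab major triad (Ab, C, Eb); Bb is not a chord tone.
It is approached by step down from C and left by step up to C.
Step away and step back to the same note — a neighbor tone (lower neighbor).

Bb is a neighbor tone.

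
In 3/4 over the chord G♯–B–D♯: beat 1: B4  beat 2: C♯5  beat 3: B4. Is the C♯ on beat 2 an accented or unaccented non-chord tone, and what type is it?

The harmony at that moment is G♯ minor triad (G♯, B, D♯); C♯5 is not a chord tone.
It is approached by step up from B4 and left by step down to B4.
Step away and step back to the same note — a neighbor tone (upper neighbor).
It falls on a weak beat, so it is unaccented.

Unaccented neighbor tone.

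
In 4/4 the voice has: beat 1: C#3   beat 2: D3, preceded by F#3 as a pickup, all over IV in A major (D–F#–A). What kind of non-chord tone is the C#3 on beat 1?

The harmony at that moment is D major triad (D, F#, A); C#3 is not a chord tone.
It is approached by leap down from F#3 and left by step up to D3.
Leap in, step out, metrically accented — an appoggiatura.

Appoggiatura.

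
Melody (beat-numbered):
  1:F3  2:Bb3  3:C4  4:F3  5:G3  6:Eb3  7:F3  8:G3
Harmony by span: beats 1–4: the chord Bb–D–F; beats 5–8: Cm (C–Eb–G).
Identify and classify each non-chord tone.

The harmony at that moment is Bb major triad (Bb, D, F); C4 is not a chord tone.
It is approached by step up from Bb3 and left by leap down to F3.
Step in, leap out — an escape tone.
The harmony at that moment is C minor triad (C, Eb, G); F3 is not a chord tone.
It is approached by step up from Eb3 and left by step up to G3.
Step in, step out in the same direction — a passing tone.

C4 (beat 3) — escape tone; F3 (beat 7) — passing tone.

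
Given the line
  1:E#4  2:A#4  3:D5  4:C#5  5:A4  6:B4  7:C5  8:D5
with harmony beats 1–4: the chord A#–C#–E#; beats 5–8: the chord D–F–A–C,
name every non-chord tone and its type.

D5 (beat 3) — appoggiatura; B4 (beat 6) — passing tone.

The harmony at that moment is A# minor triad (A#, C#, E#); D5 is not a chord tone.
It is approached by leap up from A#4 and left by step down to C#5.
Leap in, step out — an appoggiatura.
The harmony at that moment is D minor seventh chord (D, F, A, C); B4 is not a chord tone.
It is approached by step up from A4 and left by step up to C5.
Step in, step out in the same direction — a passing tone.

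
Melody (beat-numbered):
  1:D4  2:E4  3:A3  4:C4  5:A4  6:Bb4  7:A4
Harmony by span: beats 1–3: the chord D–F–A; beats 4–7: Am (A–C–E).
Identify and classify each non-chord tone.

The harmony at that moment is D minor triad (D, F, A); E4 is not a chord tone.
It is approached by step up from D4 and left by leap down to A3.
Step in, leap out — an escape tone.
The harmony at that moment is A minor triad (A, C, E); Bb4 is not a chord tone.
It is approached by step up from A4 and left by step down to A4.
Step away and step back to the same note — a neighbor tone (upper neighbor).

E4 (beat 2) — escape tone; Bb4 (beat 6) — neighbor tone.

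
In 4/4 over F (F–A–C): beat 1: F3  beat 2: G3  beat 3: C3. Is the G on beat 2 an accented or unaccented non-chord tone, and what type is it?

Unaccented escape tone.

The harmony at that moment is F major triad (F, A, C); G3 is not a chord tone.
It is approached by step up from F3 and left by leap down to C3.
Step in, leap out — an escape tone.
It falls on a weak beat, so it is unaccented.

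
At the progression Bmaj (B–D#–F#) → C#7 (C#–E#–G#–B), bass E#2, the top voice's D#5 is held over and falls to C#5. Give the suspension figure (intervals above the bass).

At the second chord the bass is E#2. The suspended D#5 lies a seventh above the bass; after resolving down by step to C#5, the interval above the bass becomes a sixth.
Suspension figures are named by those two intervals: 7–6.

7–6 suspension.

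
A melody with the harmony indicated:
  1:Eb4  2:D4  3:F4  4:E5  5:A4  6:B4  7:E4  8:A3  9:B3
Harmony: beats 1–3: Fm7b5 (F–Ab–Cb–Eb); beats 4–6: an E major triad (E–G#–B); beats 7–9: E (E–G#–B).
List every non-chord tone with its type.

D4 (beat 2) — escape tone; A4 (beat 5) — appoggiatura; A3 (beat 8) — appoggiatura.

The harmony at that moment is F half-diminished seventh chord (F, Ab, Cb, Eb); D4 is not a chord tone.
It is approached by step down from Eb4 and left by leap up to F4.
Step in, leap out — an escape tone.
The harmony at that moment is E major triad (E, G#, B); A4 is not a chord tone.
It is approached by leap down from E5 and left by step up to B4.
Leap in, step out — an appoggiatura.
The harmony at that moment is E major triad (E, G#, B); A3 is not a chord tone.
It is approached by leap down from E4 and left by step up to B3.
Leap in, step out — an appoggiatura.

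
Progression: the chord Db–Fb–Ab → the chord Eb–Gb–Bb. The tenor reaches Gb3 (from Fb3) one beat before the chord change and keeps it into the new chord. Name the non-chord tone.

The harmony at that moment is Db minor triad (Db, Fb, Ab); Gb3 is not a chord tone.
It is approached by step up from Fb3 and then sustained as the same pitch into the next harmony.
Arriving early and becoming a chord tone when the harmony changes — an anticipation.

Gb3 is an anticipation.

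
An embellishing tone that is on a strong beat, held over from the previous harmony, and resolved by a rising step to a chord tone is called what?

Approach: by preparation — the pitch is first a chord tone, then held (tied or repeated) while the harmony changes under it. Departure: up by step. Metric position: strong.
A prepared dissonance that resolves upward by step — a retardation. (The same figure resolving downward would be a suspension.)

Retardation.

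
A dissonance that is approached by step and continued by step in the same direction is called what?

Approach: by step. Departure: by step, continuing in the same direction.
Stepwise on both sides with no change of direction means the note fills in the space between two different chord tones — a passing tone. (Had it turned back to its starting note it would be a neighbor tone instead.)

Passing tone.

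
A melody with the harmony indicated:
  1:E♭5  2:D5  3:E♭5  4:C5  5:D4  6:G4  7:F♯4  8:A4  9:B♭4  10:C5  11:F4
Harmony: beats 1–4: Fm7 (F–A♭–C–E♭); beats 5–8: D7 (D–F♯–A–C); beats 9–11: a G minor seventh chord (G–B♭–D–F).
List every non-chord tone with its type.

D5 (beat 2) — neighbor tone; G4 (beat 6) — appoggiatura; C5 (beat 10) — escape tone.

The harmony at that moment is F minor seventh chord (F, A♭, C, E♭); D5 is not a chord tone.
It is approached by step down from E♭5 and left by step up to E♭5.
Step away and step back to the same note — a neighbor tone (lower neighbor).
The harmony at that moment is D dominant seventh chord (D, F♯, A, C); G4 is not a chord tone.
It is approached by leap up from D4 and left by step down to F♯4.
Leap in, step out — an appoggiatura.
The harmony at that moment is G minor seventh chord (G, B♭, D, F); C5 is not a chord tone.
It is approached by step up from B♭4 and left by leap down to F4.
Step in, leap out — an escape tone.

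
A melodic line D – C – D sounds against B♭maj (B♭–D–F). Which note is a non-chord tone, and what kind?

C is a neighbor tone.

The harmony at that moment is B♭ major triad (B♭, D, F); C is not a chord tone.
It is approached by step down from D and left by step up to D.
Step away and step back to the same note — a neighbor tone (lower neighbor).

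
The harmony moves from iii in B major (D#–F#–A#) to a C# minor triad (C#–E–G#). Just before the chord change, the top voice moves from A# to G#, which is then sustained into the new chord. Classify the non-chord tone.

G# is an anticipation.

The harmony at that moment is D# minor triad (D#, F#, A#); G# is not a chord tone.
It is approached by step down from A# and then sustained as the same pitch into the next harmony.
Arriving early and becoming a chord tone when the harmony changes — an anticipation.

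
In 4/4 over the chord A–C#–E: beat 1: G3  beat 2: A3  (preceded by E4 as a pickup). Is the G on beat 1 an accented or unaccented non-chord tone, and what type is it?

The harmony at that moment is A major triad (A, C#, E); G3 is not a chord tone.
It is approached by leap down from E4 and left by step up to A3.
Leap in, step out — an appoggiatura.
It falls on the downbeat, so it is accented.

Accented appoggiatura.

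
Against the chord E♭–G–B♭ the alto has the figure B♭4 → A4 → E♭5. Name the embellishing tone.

A4 is an escape tone.

The harmony at that moment is E♭ major triad (E♭, G, B♭); A4 is not a chord tone.
It is approached by step down from B♭4 and left by leap up to E♭5.
Step in, leap out — an escape tone.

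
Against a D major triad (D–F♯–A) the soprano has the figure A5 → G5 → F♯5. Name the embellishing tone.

G5 is a passing tone.

The harmony at that moment is D major triad (D, F♯, A); G5 is not a chord tone.
It is approached by step down from A5 and left by step down to F♯5.
Step in, step out in the same direction — a passing tone.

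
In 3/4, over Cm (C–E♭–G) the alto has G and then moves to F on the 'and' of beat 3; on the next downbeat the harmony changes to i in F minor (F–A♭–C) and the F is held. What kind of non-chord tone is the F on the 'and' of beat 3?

Anticipation.

The harmony at that moment is C minor triad (C, E♭, G); F is not a chord tone.
It is approached by step down from G and then sustained as the same pitch into the next harmony.
Arriving early and becoming a chord tone when the harmony changes — an anticipation.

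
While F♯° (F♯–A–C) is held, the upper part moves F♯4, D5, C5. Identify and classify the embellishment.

D5 is an appoggiatura.

The harmony at that moment is F♯ diminished triad (F♯, A, C); D5 is not a chord tone.
It is approached by leap up from F♯4 and left by step down to C5.
Leap in, step out — an appoggiatura.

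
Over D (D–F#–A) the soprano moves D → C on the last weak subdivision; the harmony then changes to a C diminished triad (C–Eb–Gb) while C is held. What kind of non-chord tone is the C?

C is an anticipation.

The harmony at that moment is D major triad (D, F#, A); C is not a chord tone.
It is approached by step down from D and then sustained as the same pitch into the next harmony.
Arriving early and becoming a chord tone when the harmony changes — an anticipation.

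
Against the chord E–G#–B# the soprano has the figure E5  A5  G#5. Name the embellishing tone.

The harmony at that moment is E augmented triad (E, G#, B#); A5 is not a chord tone.
It is approached by leap up from E5 and left by step down to G#5.
Leap in, step out — an appoggiatura.

A5 is an appoggiatura.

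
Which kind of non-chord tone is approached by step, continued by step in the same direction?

Approach: by step. Departure: by step, continuing in the same direction.
Stepwise on both sides with no change of direction means the note fills in the space between two different chord tones — a passing tone. (Had it turned back to its starting note it would be a neighbor tone instead.)

Passing tone.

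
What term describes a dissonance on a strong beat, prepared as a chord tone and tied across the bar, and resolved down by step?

Approach: by preparation — the pitch is first a chord tone, then held (tied or repeated) while the harmony changes under it. Departure: down by step. Metric position: strong.
A prepared dissonance that resolves downward by step — a suspension. (The same figure resolving upward would be a retardation.)

Suspension.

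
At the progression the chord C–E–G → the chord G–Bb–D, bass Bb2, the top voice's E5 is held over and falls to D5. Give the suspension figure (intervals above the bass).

4–3 suspension.

At the second chord the bass is Bb2. The suspended E5 lies a fourth above the bass; after resolving down by step to D5, the interval above the bass becomes a third.
Suspension figures are named by those two intervals: 4–3.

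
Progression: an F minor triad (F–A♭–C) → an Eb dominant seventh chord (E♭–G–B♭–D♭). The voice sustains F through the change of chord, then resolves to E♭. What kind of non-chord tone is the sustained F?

F is a suspension.

The harmony at that moment is E♭ dominant seventh chord (E♭, G, B♭, D♭); F is not a chord tone.
It is held over (the same pitch as the preceding F) and left by step down to E♭.
Held over from the previous chord and resolving down by step — a suspension.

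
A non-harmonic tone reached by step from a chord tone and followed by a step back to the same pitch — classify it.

Neighbor tone.

Approach: by step. Departure: by step in the opposite direction, back to the starting pitch.
Stepwise on both sides but reversing to return to the same chord tone — a neighbor tone. (Had it continued onward in the same direction it would be a passing tone instead.)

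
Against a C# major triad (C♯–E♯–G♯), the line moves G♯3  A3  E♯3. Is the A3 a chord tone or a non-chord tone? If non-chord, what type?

Non-chord tone — an escape tone.

The harmony at that moment is C♯ major triad (C♯, E♯, G♯); A3 is not a chord tone.
It is approached by step up from G♯3 and left by leap down to E♯3.
Step in, leap out — an escape tone.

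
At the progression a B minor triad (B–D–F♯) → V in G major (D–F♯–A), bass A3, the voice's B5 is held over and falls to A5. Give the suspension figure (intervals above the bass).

9–8 suspension.

At the second chord the bass is A3. The suspended B5 lies a ninth above the bass; after resolving down by step to A5, the interval above the bass becomes an octave.
Suspension figures are named by those two intervals: 9–8.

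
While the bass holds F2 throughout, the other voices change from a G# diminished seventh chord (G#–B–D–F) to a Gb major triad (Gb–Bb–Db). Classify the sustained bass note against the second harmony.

Pedal tone (pedal point).

The harmony at that moment is Gb major triad (Gb, Bb, Db); F2 is not a chord tone.
It is held over (the same pitch as the preceding F2) and then sustained as the same pitch into the next harmony.
Sustained through a change of harmony — a pedal tone.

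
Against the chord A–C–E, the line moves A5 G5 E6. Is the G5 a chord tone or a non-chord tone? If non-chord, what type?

Non-chord tone — an escape tone.

The harmony at that moment is A minor triad (A, C, E); G5 is not a chord tone.
It is approached by step down from A5 and left by leap up to E6.
Step in, leap out — an escape tone.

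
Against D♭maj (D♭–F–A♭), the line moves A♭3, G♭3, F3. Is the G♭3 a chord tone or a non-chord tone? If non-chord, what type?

The harmony at that moment is D♭ major triad (D♭, F, A♭); G♭3 is not a chord tone.
It is approached by step down from A♭3 and left by step down to F3.
Step in, step out in the same direction — a passing tone.

Non-chord tone — a passing tone.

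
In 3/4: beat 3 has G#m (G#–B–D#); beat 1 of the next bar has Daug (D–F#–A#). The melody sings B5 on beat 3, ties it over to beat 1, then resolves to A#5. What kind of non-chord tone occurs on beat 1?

The harmony at that moment is D augmented triad (D, F#, A#); B5 is not a chord tone.
It is held over (the same pitch as the preceding B5) and left by step down to A#5.
Held over from the previous chord and resolving down by step — a suspension.

Suspension.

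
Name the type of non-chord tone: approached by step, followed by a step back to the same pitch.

Approach: by step. Departure: by step in the opposite direction, back to the starting pitch.
Stepwise on both sides but reversing to return to the same chord tone — a neighbor tone. (Had it continued onward in the same direction it would be a passing tone instead.)

Neighbor tone.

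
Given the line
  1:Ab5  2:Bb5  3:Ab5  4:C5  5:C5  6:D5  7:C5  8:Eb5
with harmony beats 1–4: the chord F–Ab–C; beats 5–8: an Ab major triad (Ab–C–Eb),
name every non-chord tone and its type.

Bb5 (beat 2) — neighbor tone; D5 (beat 6) — neighbor tone.

The harmony at that moment is F minor triad (F, Ab, C); Bb5 is not a chord tone.
It is approached by step up from Ab5 and left by step down to Ab5.
Step away and step back to the same note — a neighbor tone (upper neighbor).
The harmony at that moment is Ab major triad (Ab, C, Eb); D5 is not a chord tone.
It is approached by step up from C5 and left by step down to C5.
Step away and step back to the same note — a neighbor tone (upper neighbor).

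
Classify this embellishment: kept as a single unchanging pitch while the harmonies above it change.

Pedal tone.

Approach: none. Departure: none — a single pitch is sustained while the chords change around it, passing through harmonies that do not contain it.
No melodic motion at all; the dissonance is created entirely by the moving harmonies against the stationary note — a pedal tone (pedal point).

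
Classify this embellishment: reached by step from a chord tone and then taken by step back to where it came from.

Neighbor tone.

Approach: by step. Departure: by step in the opposite direction, back to the starting pitch.
Stepwise on both sides but reversing to return to the same chord tone — a neighbor tone. (Had it continued onward in the same direction it would be a passing tone instead.)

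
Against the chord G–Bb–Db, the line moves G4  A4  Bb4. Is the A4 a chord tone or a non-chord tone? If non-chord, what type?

The harmony at that moment is G diminished triad (G, Bb, Db); A4 is not a chord tone.
It is approached by step up from G4 and left by step up to Bb4.
Step in, step out in the same direction — a passing tone.

Non-chord tone — a passing tone.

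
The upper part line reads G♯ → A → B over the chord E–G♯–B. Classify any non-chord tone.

The harmony at that moment is E major triad (E, G♯, B); A is not a chord tone.
It is approached by step up from G♯ and left by step up to B.
Step in, step out in the same direction — a passing tone.

A is a passing tone.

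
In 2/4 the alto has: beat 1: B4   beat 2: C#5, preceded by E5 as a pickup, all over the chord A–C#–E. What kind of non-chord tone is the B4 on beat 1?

Appoggiatura.

The harmony at that moment is A major triad (A, C#, E); B4 is not a chord tone.
It is approached by leap down from E5 and left by step up to C#5.
Leap in, step out, metrically accented — an appoggiatura.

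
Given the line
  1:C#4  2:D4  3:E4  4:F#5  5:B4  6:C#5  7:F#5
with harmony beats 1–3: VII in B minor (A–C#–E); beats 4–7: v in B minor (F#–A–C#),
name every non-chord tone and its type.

The harmony at that moment is A major triad (A, C#, E); D4 is not a chord tone.
It is approached by step up from C#4 and left by step up to E4.
Step in, step out in the same direction — a passing tone.
The harmony at that moment is F# minor triad (F#, A, C#); B4 is not a chord tone.
It is approached by leap down from F#5 and left by step up to C#5.
Leap in, step out — an appoggiatura.

D4 (beat 2) — passing tone; B4 (beat 5) — appoggiatura.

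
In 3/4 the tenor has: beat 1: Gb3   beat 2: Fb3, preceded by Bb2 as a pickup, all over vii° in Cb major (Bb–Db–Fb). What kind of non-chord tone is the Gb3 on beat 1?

The harmony at that moment is Bb diminished triad (Bb, Db, Fb); Gb3 is not a chord tone.
It is approached by leap up from Bb2 and left by step down to Fb3.
Leap in, step out, metrically accented — an appoggiatura.

Appoggiatura.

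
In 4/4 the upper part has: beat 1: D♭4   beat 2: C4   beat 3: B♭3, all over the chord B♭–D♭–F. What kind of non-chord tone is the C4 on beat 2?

The harmony at that moment is B♭ minor triad (B♭, D♭, F); C4 is not a chord tone.
It is approached by step down from D♭4 and left by step down to B♭3.
Step in, step out in the same direction — a passing tone.

Passing tone.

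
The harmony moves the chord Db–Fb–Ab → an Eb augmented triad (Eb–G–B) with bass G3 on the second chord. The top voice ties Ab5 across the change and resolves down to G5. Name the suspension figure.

At the second chord the bass is G3. The suspended Ab5 lies a ninth above the bass; after resolving down by step to G5, the interval above the bass becomes an octave.
Suspension figures are named by those two intervals: 9–8.

9–8 suspension.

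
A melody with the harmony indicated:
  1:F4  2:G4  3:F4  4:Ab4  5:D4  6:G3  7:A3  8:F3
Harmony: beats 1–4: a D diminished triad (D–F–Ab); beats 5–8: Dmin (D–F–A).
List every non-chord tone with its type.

The harmony at that moment is D diminished triad (D, F, Ab); G4 is not a chord tone.
It is approached by step up from F4 and left by step down to F4.
Step away and step back to the same note — a neighbor tone (upper neighbor).
The harmony at that moment is D minor triad (D, F, A); G3 is not a chord tone.
It is approached by leap down from D4 and left by step up to A3.
Leap in, step out — an appoggiatura.

G4 (beat 2) — neighbor tone; G3 (beat 6) — appoggiatura.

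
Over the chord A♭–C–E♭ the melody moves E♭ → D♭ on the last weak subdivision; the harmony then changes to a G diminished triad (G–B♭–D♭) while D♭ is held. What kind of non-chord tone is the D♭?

D♭ is an anticipation.

The harmony at that moment is A♭ major triad (A♭, C, E♭); D♭ is not a chord tone.
It is approached by step down from E♭ and then sustained as the same pitch into the next harmony.
Arriving early and becoming a chord tone when the harmony changes — an anticipation.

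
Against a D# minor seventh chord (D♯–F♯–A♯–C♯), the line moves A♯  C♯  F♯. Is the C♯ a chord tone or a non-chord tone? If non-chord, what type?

Chord tone (the seventh of D# minor seventh chord).

D# minor seventh chord contains D♯, F♯, A♯, C♯; C♯ is the seventh, so it is a chord tone.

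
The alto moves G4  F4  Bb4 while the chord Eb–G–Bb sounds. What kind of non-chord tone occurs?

F4 is an escape tone.

The harmony at that moment is Eb major triad (Eb, G, Bb); F4 is not a chord tone.
It is approached by step down from G4 and left by leap up to Bb4.
Step in, leap out — an escape tone.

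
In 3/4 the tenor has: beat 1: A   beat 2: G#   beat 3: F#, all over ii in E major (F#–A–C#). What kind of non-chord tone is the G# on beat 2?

The harmony at that moment is F# minor triad (F#, A, C#); G# is not a chord tone.
It is approached by step down from A and left by step down to F#.
Step in, step out in the same direction — a passing tone.

Passing tone.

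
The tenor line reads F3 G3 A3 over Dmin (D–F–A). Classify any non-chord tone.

The harmony at that moment is D minor triad (D, F, A); G3 is not a chord tone.
It is approached by step up from F3 and left by step up to A3.
Step in, step out in the same direction — a passing tone.

G3 is a passing tone.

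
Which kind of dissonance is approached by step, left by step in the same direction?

Passing tone.

Approach: by step. Departure: by step, continuing in the same direction.
Stepwise on both sides with no change of direction means the note fills in the space between two different chord tones — a passing tone. (Had it turned back to its starting note it would be a neighbor tone instead.)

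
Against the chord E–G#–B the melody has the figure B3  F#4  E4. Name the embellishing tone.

F#4 is an appoggiatura.

The harmony at that moment is E major triad (E, G#, B); F#4 is not a chord tone.
It is approached by leap up from B3 and left by step down to E4.
Leap in, step out — an appoggiatura.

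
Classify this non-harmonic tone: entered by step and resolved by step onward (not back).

Passing tone.

Approach: by step. Departure: by step, continuing in the same direction.
Stepwise on both sides with no change of direction means the note fills in the space between two different chord tones — a passing tone. (Had it turned back to its starting note it would be a neighbor tone instead.)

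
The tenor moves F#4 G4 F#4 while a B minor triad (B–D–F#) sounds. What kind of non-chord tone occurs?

The harmony at that moment is B minor triad (B, D, F#); G4 is not a chord tone.
It is approached by step up from F#4 and left by step down to F#4.
Step away and step back to the same note — a neighbor tone (upper neighbor).

G4 is a neighbor tone.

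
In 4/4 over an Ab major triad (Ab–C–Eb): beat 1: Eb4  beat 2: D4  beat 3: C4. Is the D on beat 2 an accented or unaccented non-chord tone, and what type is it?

The harmony at that moment is Ab major triad (Ab, C, Eb); D4 is not a chord tone.
It is approached by step down from Eb4 and left by step down to C4.
Step in, step out in the same direction — a passing tone.
It falls on a weak beat, so it is unaccented.

Unaccented passing tone.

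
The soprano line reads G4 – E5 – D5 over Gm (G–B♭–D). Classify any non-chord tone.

E5 is an appoggiatura.

The harmony at that moment is G minor triad (G, B♭, D); E5 is not a chord tone.
It is approached by leap up from G4 and left by step down to D5.
Leap in, step out — an appoggiatura.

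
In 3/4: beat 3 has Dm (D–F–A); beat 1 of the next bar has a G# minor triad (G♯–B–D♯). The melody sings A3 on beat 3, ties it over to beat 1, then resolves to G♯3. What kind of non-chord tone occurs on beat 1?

The harmony at that moment is G♯ minor triad (G♯, B, D♯); A3 is not a chord tone.
It is held over (the same pitch as the preceding A3) and left by step down to G♯3.
Held over from the previous chord and resolving down by step — a suspension.

Suspension.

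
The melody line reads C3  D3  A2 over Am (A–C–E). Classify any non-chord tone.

The harmony at that moment is A minor triad (A, C, E); D3 is not a chord tone.
It is approached by step up from C3 and left by leap down to A2.
Step in, leap out — an escape tone.

D3 is an escape tone.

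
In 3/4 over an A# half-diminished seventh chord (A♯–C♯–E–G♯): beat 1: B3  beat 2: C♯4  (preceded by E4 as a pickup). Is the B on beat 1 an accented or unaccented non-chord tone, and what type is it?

The harmony at that moment is A♯ half-diminished seventh chord (A♯, C♯, E, G♯); B3 is not a chord tone.
It is approached by leap down from E4 and left by step up to C♯4.
Leap in, step out — an appoggiatura.
It falls on the downbeat, so it is accented.

Accented appoggiatura.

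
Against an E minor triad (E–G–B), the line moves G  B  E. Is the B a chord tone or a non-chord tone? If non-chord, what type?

E minor triad contains E, G, B; B is the fifth, so it is a chord tone.

Chord tone (the fifth of E minor triad).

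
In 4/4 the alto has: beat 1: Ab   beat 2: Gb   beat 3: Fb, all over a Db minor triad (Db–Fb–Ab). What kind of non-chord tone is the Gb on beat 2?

Passing tone.

The harmony at that moment is Db minor triad (Db, Fb, Ab); Gb is not a chord tone.
It is approached by step down from Ab and left by step down to Fb.
Step in, step out in the same direction — a passing tone.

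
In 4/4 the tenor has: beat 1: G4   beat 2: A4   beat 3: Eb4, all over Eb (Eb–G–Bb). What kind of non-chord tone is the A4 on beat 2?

The harmony at that moment is Eb major triad (Eb, G, Bb); A4 is not a chord tone.
It is approached by step up from G4 and left by leap down to Eb4.
Step in, leap out, on a weak beat — an escape tone.

Escape tone.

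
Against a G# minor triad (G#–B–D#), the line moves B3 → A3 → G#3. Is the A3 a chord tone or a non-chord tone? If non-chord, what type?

The harmony at that moment is G# minor triad (G#, B, D#); A3 is not a chord tone.
It is approached by step down from B3 and left by step down to G#3.
Step in, step out in the same direction — a passing tone.

Non-chord tone — a passing tone.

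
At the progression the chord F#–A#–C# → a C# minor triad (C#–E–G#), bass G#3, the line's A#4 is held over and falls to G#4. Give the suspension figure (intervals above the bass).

9–8 suspension.

At the second chord the bass is G#3. The suspended A#4 lies a ninth above the bass; after resolving down by step to G#4, the interval above the bass becomes an octave.
Suspension figures are named by those two intervals: 9–8.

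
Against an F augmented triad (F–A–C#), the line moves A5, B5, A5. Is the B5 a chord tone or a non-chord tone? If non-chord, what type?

The harmony at that moment is F augmented triad (F, A, C#); B5 is not a chord tone.
It is approached by step up from A5 and left by step down to A5.
Step away and step back to the same note — a neighbor tone (upper neighbor).

Non-chord tone — a neighbor tone.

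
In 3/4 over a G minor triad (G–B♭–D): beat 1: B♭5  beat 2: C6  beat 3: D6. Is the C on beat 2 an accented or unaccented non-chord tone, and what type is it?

Unaccented passing tone.

The harmony at that moment is G minor triad (G, B♭, D); C6 is not a chord tone.
It is approached by step up from B♭5 and left by step up to D6.
Step in, step out in the same direction — a passing tone.
It falls on a weak beat, so it is unaccented.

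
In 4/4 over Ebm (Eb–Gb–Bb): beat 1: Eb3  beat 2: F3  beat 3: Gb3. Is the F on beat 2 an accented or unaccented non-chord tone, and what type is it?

Unaccented passing tone.

The harmony at that moment is Eb minor triad (Eb, Gb, Bb); F3 is not a chord tone.
It is approached by step up from Eb3 and left by step up to Gb3.
Step in, step out in the same direction — a passing tone.
It falls on a weak beat, so it is unaccented.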